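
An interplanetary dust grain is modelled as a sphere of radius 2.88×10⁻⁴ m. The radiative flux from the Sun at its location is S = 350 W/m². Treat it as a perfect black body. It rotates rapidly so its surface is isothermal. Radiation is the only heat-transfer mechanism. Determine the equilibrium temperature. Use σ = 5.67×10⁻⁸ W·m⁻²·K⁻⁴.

T ≈ 198 K

At equilibrium, absorbed power = emitted power.
Absorbing cross-section = πr² = 2.606×10⁻⁷ m²; emitting surface = 4πr² = 1.042×10⁻⁶ m² (ratio 4).
S·A_cross = εσ·A_surf·T⁴  ⇒  T⁴ = S/(4σ).
T⁴ = 1.00·350/(4·5.67×10⁻⁸) = 1.543×10⁹ K⁴.
T = (1.543×10⁹)^(1/4).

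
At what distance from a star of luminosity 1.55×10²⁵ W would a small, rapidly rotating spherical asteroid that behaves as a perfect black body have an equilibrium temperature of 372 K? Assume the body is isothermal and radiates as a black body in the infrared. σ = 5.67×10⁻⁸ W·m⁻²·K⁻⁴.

For an isothermal black-emitting sphere, (1−a)S·πr² = σ·4πr²·T⁴ ⇒ S = 4σT⁴/(1−a).
S = 4·5.67×10⁻⁸·(372)⁴/1.00 = 4343 W/m².
Flux falls as S = L/(4πd²), so d = √(L/(4πS)) = √(1.55×10²⁵/(4π·4343)).

d ≈ 1.69×10¹⁰ m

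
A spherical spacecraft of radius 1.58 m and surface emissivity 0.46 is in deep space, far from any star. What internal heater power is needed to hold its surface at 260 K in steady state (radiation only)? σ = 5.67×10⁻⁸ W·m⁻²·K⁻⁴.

P = εσ·4πr²·T⁴.
4πr² = 31.37 m²; T⁴ = 4.570×10⁹ K⁴.
P = 0.46·5.67×10⁻⁸·31.37·4.570×10⁹.

P ≈ 3740 W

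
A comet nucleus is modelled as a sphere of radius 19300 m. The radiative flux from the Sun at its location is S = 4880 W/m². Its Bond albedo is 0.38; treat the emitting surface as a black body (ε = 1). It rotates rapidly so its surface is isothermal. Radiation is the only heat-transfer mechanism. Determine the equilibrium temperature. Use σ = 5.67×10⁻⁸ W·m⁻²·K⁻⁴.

At equilibrium, absorbed power = emitted power.
Absorbing cross-section = πr² = 1.170×10⁹ m²; emitting surface = 4πr² = 4.681×10⁹ m² (ratio 4).
(1−a)S·A_cross = εσ·A_surf·T⁴  ⇒  T⁴ = (1−a)S/(4σ).
T⁴ = 0.620·4880/(4·5.67×10⁻⁸) = 1.334×10¹⁰ K⁴.
T = (1.334×10¹⁰)^(1/4).

T ≈ 340 K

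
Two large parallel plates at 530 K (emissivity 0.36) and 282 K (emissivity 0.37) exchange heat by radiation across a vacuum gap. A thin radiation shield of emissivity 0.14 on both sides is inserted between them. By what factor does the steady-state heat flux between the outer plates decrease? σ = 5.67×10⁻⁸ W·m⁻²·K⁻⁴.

factor ≈ 3.97

Without shield: q₀ = σΔ(T⁴)/(1/ε₁+1/ε₂−1) with denominator 4.480.
With shield the two gaps are in series; the resistances add: (1/ε₁+1/ε_s−1)+(1/ε_s+1/ε₂−1) = 8.921+8.846 = 17.77.
Heat-flux ratio q₀/q = 17.77/4.480.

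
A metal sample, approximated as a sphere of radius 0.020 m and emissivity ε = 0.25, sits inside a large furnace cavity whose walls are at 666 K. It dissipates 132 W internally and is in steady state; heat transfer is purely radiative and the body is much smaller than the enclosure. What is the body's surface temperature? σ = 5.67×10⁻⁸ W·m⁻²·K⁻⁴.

T ≈ 1200 K

For a small grey body in a large enclosure, net radiated power = εσA(T⁴ − T_w⁴).
Steady state: P = εσA(T⁴ − T_w⁴) with A = 4πr² = 0.005027 m².
T⁴ = P/(εσA) + T_w⁴ = 132/(0.25·5.67×10⁻⁸·0.005027) + (666)⁴
    = 1.853×10¹² + 1.967×10¹¹ = 2.049×10¹² K⁴.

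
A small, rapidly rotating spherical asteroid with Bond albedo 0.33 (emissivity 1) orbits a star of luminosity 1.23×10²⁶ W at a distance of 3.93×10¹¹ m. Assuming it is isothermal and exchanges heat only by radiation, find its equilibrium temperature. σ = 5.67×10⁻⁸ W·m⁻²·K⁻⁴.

T ≈ 117 K

First find the stellar flux at distance d: S = L/(4πd²) = 1.23×10²⁶/(4π·(3.93×10¹¹)²) = 63.37 W/m².
For an isothermal sphere, absorbed (1−a)S·πr² = emitted σ·4πr²·T⁴, so T⁴ = (1−a)S/(4σ).
T⁴ = 0.670·63.37/(4·5.67×10⁻⁸) = 1.872×10⁸ K⁴.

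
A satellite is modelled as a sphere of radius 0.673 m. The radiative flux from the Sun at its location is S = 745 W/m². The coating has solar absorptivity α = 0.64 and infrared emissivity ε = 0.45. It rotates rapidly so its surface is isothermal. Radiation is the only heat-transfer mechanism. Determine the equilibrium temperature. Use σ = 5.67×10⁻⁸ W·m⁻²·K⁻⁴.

T ≈ 261 K

At equilibrium, absorbed power = emitted power.
Absorbing cross-section = πr² = 1.423 m²; emitting surface = 4πr² = 5.692 m² (ratio 4).
αS·A_cross = εσ·A_surf·T⁴  ⇒  T⁴ = αS/(ε·4σ).
T⁴ = 0.640·745/(0.45·4·5.67×10⁻⁸) = 4.672×10⁹ K⁴.
T = (4.672×10⁹)^(1/4).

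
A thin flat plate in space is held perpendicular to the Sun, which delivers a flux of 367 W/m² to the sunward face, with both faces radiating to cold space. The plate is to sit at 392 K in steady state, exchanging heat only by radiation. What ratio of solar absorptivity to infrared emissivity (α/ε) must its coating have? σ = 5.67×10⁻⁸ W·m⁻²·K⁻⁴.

α/ε ≈ 7.30

Balance: αS·A = εσ·2A·T⁴ ⇒ α/ε = 2σT⁴/S.
α/ε = 2·5.67×10⁻⁸·(392)⁴/367 = 2·5.67×10⁻⁸·2.361×10¹⁰/367.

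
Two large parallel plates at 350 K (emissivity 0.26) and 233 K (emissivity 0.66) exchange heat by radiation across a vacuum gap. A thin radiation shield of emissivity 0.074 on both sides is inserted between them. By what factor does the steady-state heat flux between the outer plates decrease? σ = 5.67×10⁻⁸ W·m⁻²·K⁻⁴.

Without shield: q₀ = σΔ(T⁴)/(1/ε₁+1/ε₂−1) with denominator 4.361.
With shield the two gaps are in series; the resistances add: (1/ε₁+1/ε_s−1)+(1/ε_s+1/ε₂−1) = 16.36+14.03 = 30.39.
Heat-flux ratio q₀/q = 30.39/4.361.

factor ≈ 6.97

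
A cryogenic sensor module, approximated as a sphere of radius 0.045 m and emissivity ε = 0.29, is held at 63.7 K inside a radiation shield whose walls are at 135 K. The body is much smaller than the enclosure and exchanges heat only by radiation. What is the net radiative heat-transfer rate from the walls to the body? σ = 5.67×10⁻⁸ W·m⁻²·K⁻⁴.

P_net ≈ 0.132 W

For a small grey body in a large enclosure: P_net = εσA(T_body⁴ − T_wall⁴).
A = 4πr² = 0.02545 m²; T_body⁴ − T_wall⁴ = 1.646×10⁷ − 3.322×10⁸ = -3.157×10⁸ K⁴.
|P_net| = 0.29·5.67×10⁻⁸·0.02545·3.157×10⁸.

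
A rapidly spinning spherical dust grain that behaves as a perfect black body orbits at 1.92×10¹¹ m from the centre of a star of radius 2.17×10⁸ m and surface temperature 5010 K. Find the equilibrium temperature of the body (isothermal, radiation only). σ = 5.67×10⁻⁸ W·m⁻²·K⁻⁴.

T ≈ 119 K

The star's surface emits σT_*⁴; at distance d the flux is S = σT_*⁴(R_*/d)².
S = 5.67×10⁻⁸·(5010)⁴·(2.17×10⁸/1.92×10¹¹)² = 45.63 W/m².
For an isothermal sphere T⁴ = (1−a)S/(4σ) = 2.012×10⁸ K⁴.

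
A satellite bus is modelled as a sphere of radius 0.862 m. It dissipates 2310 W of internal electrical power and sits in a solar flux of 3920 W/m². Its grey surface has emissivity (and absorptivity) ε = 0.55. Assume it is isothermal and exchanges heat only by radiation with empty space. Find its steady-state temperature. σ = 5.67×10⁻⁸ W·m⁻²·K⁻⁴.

At steady state, absorbed solar power + internal power = radiated power.
Absorbed: α·S·A_cross = 0.55·3920·2.334 = 5033 W (cross-section πr²).
Total input = 5033 + 2310 = 7343 W.
Radiated: εσ·A_surf·T⁴ with A_surf = 4πr² = 9.337 m².
T⁴ = 7343/(0.55·5.67×10⁻⁸·9.337) = 2.522×10¹⁰ K⁴.

T ≈ 398 K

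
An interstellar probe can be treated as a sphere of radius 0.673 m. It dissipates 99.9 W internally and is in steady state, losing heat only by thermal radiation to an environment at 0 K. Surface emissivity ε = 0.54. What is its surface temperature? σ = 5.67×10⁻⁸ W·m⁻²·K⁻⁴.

Steady state: internal power = radiated power, P = εσA T⁴.
Radiating area A = 4πr² = 5.692 m².
T⁴ = P/(εσA) = 99.9/(0.54·5.67×10⁻⁸·5.692) = 5.733×10⁸ K⁴.
T = (5.733×10⁸)^(1/4).

T ≈ 155 K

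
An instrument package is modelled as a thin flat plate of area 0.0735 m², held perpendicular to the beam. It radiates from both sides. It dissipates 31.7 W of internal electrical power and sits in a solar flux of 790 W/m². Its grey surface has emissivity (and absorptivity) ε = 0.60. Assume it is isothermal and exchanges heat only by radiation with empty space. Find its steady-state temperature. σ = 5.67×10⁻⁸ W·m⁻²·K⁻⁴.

T ≈ 340 K

At steady state, absorbed solar power + internal power = radiated power.
Absorbed: α·S·A_cross = 0.60·790·0.07350 = 34.84 W (cross-section A).
Total input = 34.84 + 31.7 = 66.54 W.
Radiated: εσ·A_surf·T⁴ with A_surf = 2A = 0.1470 m².
T⁴ = 66.54/(0.60·5.67×10⁻⁸·0.1470) = 1.331×10¹⁰ K⁴.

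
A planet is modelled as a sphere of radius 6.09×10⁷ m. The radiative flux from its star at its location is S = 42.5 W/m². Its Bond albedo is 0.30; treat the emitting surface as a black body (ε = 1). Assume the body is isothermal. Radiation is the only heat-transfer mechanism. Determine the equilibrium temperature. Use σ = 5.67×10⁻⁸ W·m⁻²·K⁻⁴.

T ≈ 107 K

At equilibrium, absorbed power = emitted power.
Absorbing cross-section = πr² = 1.165×10¹⁶ m²; emitting surface = 4πr² = 4.661×10¹⁶ m² (ratio 4).
(1−a)S·A_cross = εσ·A_surf·T⁴  ⇒  T⁴ = (1−a)S/(4σ).
T⁴ = 0.700·42.5/(4·5.67×10⁻⁸) = 1.312×10⁸ K⁴.
T = (1.312×10⁸)^(1/4).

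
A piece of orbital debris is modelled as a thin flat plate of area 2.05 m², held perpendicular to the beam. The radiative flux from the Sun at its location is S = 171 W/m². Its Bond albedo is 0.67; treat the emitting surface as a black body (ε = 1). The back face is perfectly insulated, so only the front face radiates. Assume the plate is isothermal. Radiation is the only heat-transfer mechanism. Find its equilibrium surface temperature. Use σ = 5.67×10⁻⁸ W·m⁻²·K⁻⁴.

T ≈ 178 K

At equilibrium, absorbed power = emitted power.
Absorbing cross-section = A = 2.050 m²; emitting surface = A = 2.050 m² (ratio 1).
(1−a)S·A_cross = εσ·A_surf·T⁴  ⇒  T⁴ = (1−a)S/(1σ).
T⁴ = 0.330·171/(1·5.67×10⁻⁸) = 9.952×10⁸ K⁴.
T = (9.952×10⁸)^(1/4).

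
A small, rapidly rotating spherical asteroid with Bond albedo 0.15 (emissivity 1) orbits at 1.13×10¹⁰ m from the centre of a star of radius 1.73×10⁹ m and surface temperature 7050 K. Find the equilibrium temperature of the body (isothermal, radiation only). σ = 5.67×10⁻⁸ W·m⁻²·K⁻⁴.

The star's surface emits σT_*⁴; at distance d the flux is S = σT_*⁴(R_*/d)².
S = 5.67×10⁻⁸·(7050)⁴·(1.73×10⁹/1.13×10¹⁰)² = 3.283×10⁶ W/m².
For an isothermal sphere T⁴ = (1−a)S/(4σ) = 1.230×10¹³ K⁴.

T ≈ 1870 K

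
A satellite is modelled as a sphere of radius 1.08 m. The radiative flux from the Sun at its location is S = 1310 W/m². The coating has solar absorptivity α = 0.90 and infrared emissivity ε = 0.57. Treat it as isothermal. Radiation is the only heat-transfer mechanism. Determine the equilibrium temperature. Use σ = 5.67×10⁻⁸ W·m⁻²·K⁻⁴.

At equilibrium, absorbed power = emitted power.
Absorbing cross-section = πr² = 3.664 m²; emitting surface = 4πr² = 14.66 m² (ratio 4).
αS·A_cross = εσ·A_surf·T⁴  ⇒  T⁴ = αS/(ε·4σ).
T⁴ = 0.900·1310/(0.57·4·5.67×10⁻⁸) = 9.120×10⁹ K⁴.
T = (9.120×10⁹)^(1/4).

T ≈ 309 K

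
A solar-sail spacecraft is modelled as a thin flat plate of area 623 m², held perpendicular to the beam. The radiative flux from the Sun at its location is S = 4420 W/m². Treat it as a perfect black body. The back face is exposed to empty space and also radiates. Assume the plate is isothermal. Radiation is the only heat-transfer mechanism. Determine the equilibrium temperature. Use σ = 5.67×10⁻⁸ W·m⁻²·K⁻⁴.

At equilibrium, absorbed power = emitted power.
Absorbing cross-section = A = 623.0 m²; emitting surface = 2A = 1246 m² (ratio 2).
S·A_cross = εσ·A_surf·T⁴  ⇒  T⁴ = S/(2σ).
T⁴ = 1.00·4420/(2·5.67×10⁻⁸) = 3.898×10¹⁰ K⁴.
T = (3.898×10¹⁰)^(1/4).

T ≈ 444 K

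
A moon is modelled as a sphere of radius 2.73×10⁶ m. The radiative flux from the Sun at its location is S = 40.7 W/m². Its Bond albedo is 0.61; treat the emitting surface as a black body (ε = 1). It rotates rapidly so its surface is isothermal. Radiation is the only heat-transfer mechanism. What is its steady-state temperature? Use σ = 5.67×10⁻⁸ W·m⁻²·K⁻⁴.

T ≈ 91.5 K

At equilibrium, absorbed power = emitted power.
Absorbing cross-section = πr² = 2.341×10¹³ m²; emitting surface = 4πr² = 9.366×10¹³ m² (ratio 4).
(1−a)S·A_cross = εσ·A_surf·T⁴  ⇒  T⁴ = (1−a)S/(4σ).
T⁴ = 0.390·40.7/(4·5.67×10⁻⁸) = 6.999×10⁷ K⁴.
T = (6.999×10⁷)^(1/4).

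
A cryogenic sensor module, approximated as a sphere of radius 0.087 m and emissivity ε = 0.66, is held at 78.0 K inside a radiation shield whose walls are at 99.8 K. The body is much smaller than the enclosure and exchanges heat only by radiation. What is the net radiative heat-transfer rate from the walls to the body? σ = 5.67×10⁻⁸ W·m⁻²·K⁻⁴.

For a small grey body in a large enclosure: P_net = εσA(T_body⁴ − T_wall⁴).
A = 4πr² = 0.09511 m²; T_body⁴ − T_wall⁴ = 3.702×10⁷ − 9.920×10⁷ = -6.219×10⁷ K⁴.
|P_net| = 0.66·5.67×10⁻⁸·0.09511·6.219×10⁷.

P_net ≈ 0.221 W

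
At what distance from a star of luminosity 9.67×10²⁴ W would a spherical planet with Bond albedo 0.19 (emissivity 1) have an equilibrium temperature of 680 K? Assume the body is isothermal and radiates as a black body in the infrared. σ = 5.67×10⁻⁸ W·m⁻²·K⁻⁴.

d ≈ 3.59×10⁹ m

For an isothermal black-emitting sphere, (1−a)S·πr² = σ·4πr²·T⁴ ⇒ S = 4σT⁴/(1−a).
S = 4·5.67×10⁻⁸·(680)⁴/0.810 = 59870 W/m².
Flux falls as S = L/(4πd²), so d = √(L/(4πS)) = √(9.67×10²⁴/(4π·59870)).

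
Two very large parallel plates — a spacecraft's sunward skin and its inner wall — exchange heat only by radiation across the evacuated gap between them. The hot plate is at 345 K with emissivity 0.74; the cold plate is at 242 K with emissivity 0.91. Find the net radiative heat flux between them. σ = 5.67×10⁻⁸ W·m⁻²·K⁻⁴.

For two infinite grey parallel plates, q = σ(T₁⁴ − T₂⁴)/(1/ε₁ + 1/ε₂ − 1).
T₁⁴ − T₂⁴ = 1.417×10¹⁰ − 3.430×10⁹ = 1.074×10¹⁰ K⁴.
1/ε₁ + 1/ε₂ − 1 = 1.351 + 1.099 − 1 = 1.450.
q = 5.67×10⁻⁸ × 1.074×10¹⁰ / 1.450.

q ≈ 420 W/m²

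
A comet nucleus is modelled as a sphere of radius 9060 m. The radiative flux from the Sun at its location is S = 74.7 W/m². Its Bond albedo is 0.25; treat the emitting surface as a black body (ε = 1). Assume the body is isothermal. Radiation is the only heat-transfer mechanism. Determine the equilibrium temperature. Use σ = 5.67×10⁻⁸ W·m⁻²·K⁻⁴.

At equilibrium, absorbed power = emitted power.
Absorbing cross-section = πr² = 2.579×10⁸ m²; emitting surface = 4πr² = 1.031×10⁹ m² (ratio 4).
(1−a)S·A_cross = εσ·A_surf·T⁴  ⇒  T⁴ = (1−a)S/(4σ).
T⁴ = 0.750·74.7/(4·5.67×10⁻⁸) = 2.470×10⁸ K⁴.
T = (2.470×10⁸)^(1/4).

T ≈ 125 K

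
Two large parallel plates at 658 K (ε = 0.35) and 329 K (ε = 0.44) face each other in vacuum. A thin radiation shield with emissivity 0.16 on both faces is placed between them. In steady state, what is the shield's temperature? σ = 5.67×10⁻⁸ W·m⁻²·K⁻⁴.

T_s ≈ 557 K

In steady state the net flux on the hot side equals that on the cold side.
σ(T₁⁴−T_s⁴)/D₁ = σ(T_s⁴−T₂⁴)/D₂, with D₁ = 1/ε₁+1/ε_s−1 = 8.107, D₂ = 1/ε_s+1/ε₂−1 = 7.523.
Solve for T_s⁴: T_s⁴ = (D₂·T₁⁴ + D₁·T₂⁴)/(D₁+D₂) = 9.630×10¹⁰ K⁴.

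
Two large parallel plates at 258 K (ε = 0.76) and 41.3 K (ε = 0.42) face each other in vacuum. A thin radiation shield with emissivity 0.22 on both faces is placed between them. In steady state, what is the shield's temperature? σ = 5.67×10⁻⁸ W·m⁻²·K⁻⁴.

In steady state the net flux on the hot side equals that on the cold side.
σ(T₁⁴−T_s⁴)/D₁ = σ(T_s⁴−T₂⁴)/D₂, with D₁ = 1/ε₁+1/ε_s−1 = 4.861, D₂ = 1/ε_s+1/ε₂−1 = 5.926.
Solve for T_s⁴: T_s⁴ = (D₂·T₁⁴ + D₁·T₂⁴)/(D₁+D₂) = 2.435×10⁹ K⁴.

T_s ≈ 222 K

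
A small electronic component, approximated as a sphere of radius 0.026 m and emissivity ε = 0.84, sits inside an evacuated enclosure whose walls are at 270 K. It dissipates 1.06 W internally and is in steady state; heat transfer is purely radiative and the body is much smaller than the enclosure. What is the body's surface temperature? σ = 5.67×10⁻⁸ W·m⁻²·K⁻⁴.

T ≈ 298 K

For a small grey body in a large enclosure, net radiated power = εσA(T⁴ − T_w⁴).
Steady state: P = εσA(T⁴ − T_w⁴) with A = 4πr² = 0.008495 m².
T⁴ = P/(εσA) + T_w⁴ = 1.06/(0.84·5.67×10⁻⁸·0.008495) + (270)⁴
    = 2.620×10⁹ + 5.314×10⁹ = 7.934×10⁹ K⁴.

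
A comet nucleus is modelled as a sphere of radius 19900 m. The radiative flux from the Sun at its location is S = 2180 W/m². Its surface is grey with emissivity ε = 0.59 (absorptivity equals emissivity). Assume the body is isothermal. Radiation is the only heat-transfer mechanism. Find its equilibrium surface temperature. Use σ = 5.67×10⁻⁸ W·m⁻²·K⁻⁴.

At equilibrium, absorbed power = emitted power.
Absorbing cross-section = πr² = 1.244×10⁹ m²; emitting surface = 4πr² = 4.976×10⁹ m² (ratio 4).
εS·A_cross = εσ·A_surf·T⁴  ⇒  T⁴ = S/(4σ)   (ε cancels).
T⁴ = 2180/(4·5.67×10⁻⁸) = 9.612×10⁹ K⁴.
T = (9.612×10⁹)^(1/4).

T ≈ 313 K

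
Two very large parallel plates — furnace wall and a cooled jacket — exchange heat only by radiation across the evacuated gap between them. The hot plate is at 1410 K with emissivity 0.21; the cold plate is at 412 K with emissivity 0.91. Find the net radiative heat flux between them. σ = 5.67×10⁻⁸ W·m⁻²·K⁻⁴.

q ≈ 45800 W/m²

For two infinite grey parallel plates, q = σ(T₁⁴ − T₂⁴)/(1/ε₁ + 1/ε₂ − 1).
T₁⁴ − T₂⁴ = 3.953×10¹² − 2.881×10¹⁰ = 3.924×10¹² K⁴.
1/ε₁ + 1/ε₂ − 1 = 4.762 + 1.099 − 1 = 4.861.
q = 5.67×10⁻⁸ × 3.924×10¹² / 4.861.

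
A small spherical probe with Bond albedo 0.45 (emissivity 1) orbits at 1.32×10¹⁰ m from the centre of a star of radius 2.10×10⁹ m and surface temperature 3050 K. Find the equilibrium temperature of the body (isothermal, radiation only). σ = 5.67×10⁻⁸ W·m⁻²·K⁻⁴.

The star's surface emits σT_*⁴; at distance d the flux is S = σT_*⁴(R_*/d)².
S = 5.67×10⁻⁸·(3050)⁴·(2.10×10⁹/1.32×10¹⁰)² = 1.242×10⁵ W/m².
For an isothermal sphere T⁴ = (1−a)S/(4σ) = 3.012×10¹¹ K⁴.

T ≈ 741 K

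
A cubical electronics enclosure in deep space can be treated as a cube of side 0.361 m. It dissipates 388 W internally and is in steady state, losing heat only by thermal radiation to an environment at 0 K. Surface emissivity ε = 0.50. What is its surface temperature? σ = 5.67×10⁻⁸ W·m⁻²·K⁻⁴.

Steady state: internal power = radiated power, P = εσA T⁴.
Radiating area A = 6L² = 0.7819 m².
T⁴ = P/(εσA) = 388/(0.50·5.67×10⁻⁸·0.7819) = 1.750×10¹⁰ K⁴.
T = (1.750×10¹⁰)^(1/4).

T ≈ 364 K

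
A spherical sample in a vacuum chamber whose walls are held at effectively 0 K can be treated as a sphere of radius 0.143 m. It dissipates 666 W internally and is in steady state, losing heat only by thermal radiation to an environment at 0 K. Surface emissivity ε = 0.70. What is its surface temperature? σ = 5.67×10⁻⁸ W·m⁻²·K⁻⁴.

Steady state: internal power = radiated power, P = εσA T⁴.
Radiating area A = 4πr² = 0.2570 m².
T⁴ = P/(εσA) = 666/(0.70·5.67×10⁻⁸·0.2570) = 6.530×10¹⁰ K⁴.
T = (6.530×10¹⁰)^(1/4).

T ≈ 506 K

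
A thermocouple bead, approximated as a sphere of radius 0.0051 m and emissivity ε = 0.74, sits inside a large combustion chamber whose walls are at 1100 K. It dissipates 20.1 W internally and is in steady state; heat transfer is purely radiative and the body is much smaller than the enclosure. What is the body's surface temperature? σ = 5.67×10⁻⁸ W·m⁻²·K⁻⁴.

For a small grey body in a large enclosure, net radiated power = εσA(T⁴ − T_w⁴).
Steady state: P = εσA(T⁴ − T_w⁴) with A = 4πr² = 3.269×10⁻⁴ m².
T⁴ = P/(εσA) + T_w⁴ = 20.1/(0.74·5.67×10⁻⁸·3.269×10⁻⁴) + (1100)⁴
    = 1.466×10¹² + 1.464×10¹² = 2.930×10¹² K⁴.

T ≈ 1310 K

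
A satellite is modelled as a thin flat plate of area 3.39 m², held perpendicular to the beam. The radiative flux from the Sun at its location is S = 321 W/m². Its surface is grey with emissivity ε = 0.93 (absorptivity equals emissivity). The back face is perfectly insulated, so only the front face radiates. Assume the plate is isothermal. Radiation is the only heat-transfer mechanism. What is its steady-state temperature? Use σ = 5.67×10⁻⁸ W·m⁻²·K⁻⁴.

T ≈ 274 K

At equilibrium, absorbed power = emitted power.
Absorbing cross-section = A = 3.390 m²; emitting surface = A = 3.390 m² (ratio 1).
εS·A_cross = εσ·A_surf·T⁴  ⇒  T⁴ = S/(1σ)   (ε cancels).
T⁴ = 321/(1·5.67×10⁻⁸) = 5.661×10⁹ K⁴.
T = (5.661×10⁹)^(1/4).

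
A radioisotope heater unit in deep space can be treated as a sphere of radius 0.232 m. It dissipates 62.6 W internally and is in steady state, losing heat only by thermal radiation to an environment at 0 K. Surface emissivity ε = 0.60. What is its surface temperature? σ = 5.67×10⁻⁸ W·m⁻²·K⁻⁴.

T ≈ 228 K

Steady state: internal power = radiated power, P = εσA T⁴.
Radiating area A = 4πr² = 0.6764 m².
T⁴ = P/(εσA) = 62.6/(0.60·5.67×10⁻⁸·0.6764) = 2.721×10⁹ K⁴.
T = (2.721×10⁹)^(1/4).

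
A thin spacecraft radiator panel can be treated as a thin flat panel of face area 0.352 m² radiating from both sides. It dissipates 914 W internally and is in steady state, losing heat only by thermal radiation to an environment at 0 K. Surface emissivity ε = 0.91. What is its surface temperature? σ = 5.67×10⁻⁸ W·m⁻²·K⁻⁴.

Steady state: internal power = radiated power, P = εσA T⁴.
Radiating area A = 2·0.352 = 0.7040 m².
T⁴ = P/(εσA) = 914/(0.91·5.67×10⁻⁸·0.7040) = 2.516×10¹⁰ K⁴.
T = (2.516×10¹⁰)^(1/4).

T ≈ 398 K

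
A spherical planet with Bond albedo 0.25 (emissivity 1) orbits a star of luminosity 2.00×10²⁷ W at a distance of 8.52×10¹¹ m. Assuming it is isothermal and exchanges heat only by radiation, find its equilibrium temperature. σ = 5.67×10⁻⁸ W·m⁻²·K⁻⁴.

First find the stellar flux at distance d: S = L/(4πd²) = 2.00×10²⁷/(4π·(8.52×10¹¹)²) = 219.3 W/m².
For an isothermal sphere, absorbed (1−a)S·πr² = emitted σ·4πr²·T⁴, so T⁴ = (1−a)S/(4σ).
T⁴ = 0.750·219.3/(4·5.67×10⁻⁸) = 7.250×10⁸ K⁴.

T ≈ 164 K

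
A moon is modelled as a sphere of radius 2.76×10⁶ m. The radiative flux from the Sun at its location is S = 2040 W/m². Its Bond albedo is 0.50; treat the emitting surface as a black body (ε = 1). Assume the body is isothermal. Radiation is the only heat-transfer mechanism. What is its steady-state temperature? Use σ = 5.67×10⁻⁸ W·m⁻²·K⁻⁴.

T ≈ 259 K

At equilibrium, absorbed power = emitted power.
Absorbing cross-section = πr² = 2.393×10¹³ m²; emitting surface = 4πr² = 9.573×10¹³ m² (ratio 4).
(1−a)S·A_cross = εσ·A_surf·T⁴  ⇒  T⁴ = (1−a)S/(4σ).
T⁴ = 0.500·2040/(4·5.67×10⁻⁸) = 4.497×10⁹ K⁴.
T = (4.497×10⁹)^(1/4).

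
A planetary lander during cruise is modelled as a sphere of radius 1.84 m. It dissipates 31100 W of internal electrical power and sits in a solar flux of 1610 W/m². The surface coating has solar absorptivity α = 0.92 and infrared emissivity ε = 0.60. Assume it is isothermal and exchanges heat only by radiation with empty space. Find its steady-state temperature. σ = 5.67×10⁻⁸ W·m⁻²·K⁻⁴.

At steady state, absorbed solar power + internal power = radiated power.
Absorbed: α·S·A_cross = 0.92·1610·10.64 = 15750 W (cross-section πr²).
Total input = 15750 + 31100 = 46850 W.
Radiated: εσ·A_surf·T⁴ with A_surf = 4πr² = 42.54 m².
T⁴ = 46850/(0.60·5.67×10⁻⁸·42.54) = 3.237×10¹⁰ K⁴.

T ≈ 424 K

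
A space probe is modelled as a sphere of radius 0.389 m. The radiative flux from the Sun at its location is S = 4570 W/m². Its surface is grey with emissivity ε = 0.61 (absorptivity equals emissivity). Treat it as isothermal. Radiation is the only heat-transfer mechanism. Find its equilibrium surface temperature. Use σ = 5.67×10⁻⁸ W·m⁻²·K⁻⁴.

At equilibrium, absorbed power = emitted power.
Absorbing cross-section = πr² = 0.4754 m²; emitting surface = 4πr² = 1.902 m² (ratio 4).
εS·A_cross = εσ·A_surf·T⁴  ⇒  T⁴ = S/(4σ)   (ε cancels).
T⁴ = 4570/(4·5.67×10⁻⁸) = 2.015×10¹⁰ K⁴.
T = (2.015×10¹⁰)^(1/4).

T ≈ 377 K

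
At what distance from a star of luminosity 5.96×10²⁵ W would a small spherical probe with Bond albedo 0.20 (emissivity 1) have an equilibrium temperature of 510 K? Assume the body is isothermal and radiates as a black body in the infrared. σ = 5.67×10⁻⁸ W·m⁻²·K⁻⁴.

d ≈ 1.57×10¹⁰ m

For an isothermal black-emitting sphere, (1−a)S·πr² = σ·4πr²·T⁴ ⇒ S = 4σT⁴/(1−a).
S = 4·5.67×10⁻⁸·(510)⁴/0.800 = 19180 W/m².
Flux falls as S = L/(4πd²), so d = √(L/(4πS)) = √(5.96×10²⁵/(4π·19180)).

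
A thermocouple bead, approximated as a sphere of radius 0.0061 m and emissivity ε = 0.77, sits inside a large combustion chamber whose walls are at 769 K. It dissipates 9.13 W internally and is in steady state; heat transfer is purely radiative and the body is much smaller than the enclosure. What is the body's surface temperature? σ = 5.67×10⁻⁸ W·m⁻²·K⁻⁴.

T ≈ 945 K

For a small grey body in a large enclosure, net radiated power = εσA(T⁴ − T_w⁴).
Steady state: P = εσA(T⁴ − T_w⁴) with A = 4πr² = 4.676×10⁻⁴ m².
T⁴ = P/(εσA) + T_w⁴ = 9.13/(0.77·5.67×10⁻⁸·4.676×10⁻⁴) + (769)⁴
    = 4.472×10¹¹ + 3.497×10¹¹ = 7.969×10¹¹ K⁴.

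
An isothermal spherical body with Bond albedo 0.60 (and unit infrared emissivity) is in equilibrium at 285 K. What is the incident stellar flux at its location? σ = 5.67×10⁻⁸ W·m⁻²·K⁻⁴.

(1−a)S·πr² = σ·4πr²·T⁴ ⇒ S = 4σT⁴/(1−a).
S = 4·5.67×10⁻⁸·6.598×10⁹/0.400.

S ≈ 3740 W/m²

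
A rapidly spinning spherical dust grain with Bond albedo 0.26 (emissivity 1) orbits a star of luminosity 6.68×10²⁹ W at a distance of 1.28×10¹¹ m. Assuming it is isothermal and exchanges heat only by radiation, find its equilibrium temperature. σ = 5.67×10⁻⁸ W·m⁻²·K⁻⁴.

T ≈ 1800 K

First find the stellar flux at distance d: S = L/(4πd²) = 6.68×10²⁹/(4π·(1.28×10¹¹)²) = 3.244×10⁶ W/m².
For an isothermal sphere, absorbed (1−a)S·πr² = emitted σ·4πr²·T⁴, so T⁴ = (1−a)S/(4σ).
T⁴ = 0.740·3.244×10⁶/(4·5.67×10⁻⁸) = 1.059×10¹³ K⁴.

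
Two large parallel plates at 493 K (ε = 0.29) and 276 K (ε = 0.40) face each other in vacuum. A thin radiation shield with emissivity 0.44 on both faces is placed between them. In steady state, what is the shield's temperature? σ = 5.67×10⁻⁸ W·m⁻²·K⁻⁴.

T_s ≈ 414 K

In steady state the net flux on the hot side equals that on the cold side.
σ(T₁⁴−T_s⁴)/D₁ = σ(T_s⁴−T₂⁴)/D₂, with D₁ = 1/ε₁+1/ε_s−1 = 4.721, D₂ = 1/ε_s+1/ε₂−1 = 3.773.
Solve for T_s⁴: T_s⁴ = (D₂·T₁⁴ + D₁·T₂⁴)/(D₁+D₂) = 2.946×10¹⁰ K⁴.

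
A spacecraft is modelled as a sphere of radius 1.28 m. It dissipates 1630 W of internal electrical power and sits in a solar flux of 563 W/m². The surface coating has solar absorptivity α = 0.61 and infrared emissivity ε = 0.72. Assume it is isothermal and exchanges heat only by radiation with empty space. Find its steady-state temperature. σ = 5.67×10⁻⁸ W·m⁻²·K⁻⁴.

T ≈ 252 K

At steady state, absorbed solar power + internal power = radiated power.
Absorbed: α·S·A_cross = 0.61·563·5.147 = 1768 W (cross-section πr²).
Total input = 1768 + 1630 = 3398 W.
Radiated: εσ·A_surf·T⁴ with A_surf = 4πr² = 20.59 m².
T⁴ = 3398/(0.72·5.67×10⁻⁸·20.59) = 4.042×10⁹ K⁴.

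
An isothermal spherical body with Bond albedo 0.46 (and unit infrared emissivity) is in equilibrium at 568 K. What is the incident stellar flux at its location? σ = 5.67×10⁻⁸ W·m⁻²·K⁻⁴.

(1−a)S·πr² = σ·4πr²·T⁴ ⇒ S = 4σT⁴/(1−a).
S = 4·5.67×10⁻⁸·1.041×10¹¹/0.540.

S ≈ 43700 W/m²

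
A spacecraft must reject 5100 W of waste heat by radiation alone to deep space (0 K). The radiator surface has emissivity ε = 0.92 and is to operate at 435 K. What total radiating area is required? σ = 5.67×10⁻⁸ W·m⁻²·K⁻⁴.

P = εσA T⁴ ⇒ A = P/(εσT⁴).
T⁴ = 3.581×10¹⁰ K⁴.
A = 5100/(0.92 × 5.67×10⁻⁸ × 3.581×10¹⁰).

A ≈ 2.73 m²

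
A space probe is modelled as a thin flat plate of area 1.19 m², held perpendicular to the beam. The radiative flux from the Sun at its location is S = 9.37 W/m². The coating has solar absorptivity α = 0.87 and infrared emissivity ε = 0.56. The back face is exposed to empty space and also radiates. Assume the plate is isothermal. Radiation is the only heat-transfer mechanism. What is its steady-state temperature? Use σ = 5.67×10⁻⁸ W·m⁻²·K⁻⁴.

T ≈ 106 K

At equilibrium, absorbed power = emitted power.
Absorbing cross-section = A = 1.190 m²; emitting surface = 2A = 2.380 m² (ratio 2).
αS·A_cross = εσ·A_surf·T⁴  ⇒  T⁴ = αS/(ε·2σ).
T⁴ = 0.870·9.37/(0.56·2·5.67×10⁻⁸) = 1.284×10⁸ K⁴.
T = (1.284×10⁸)^(1/4).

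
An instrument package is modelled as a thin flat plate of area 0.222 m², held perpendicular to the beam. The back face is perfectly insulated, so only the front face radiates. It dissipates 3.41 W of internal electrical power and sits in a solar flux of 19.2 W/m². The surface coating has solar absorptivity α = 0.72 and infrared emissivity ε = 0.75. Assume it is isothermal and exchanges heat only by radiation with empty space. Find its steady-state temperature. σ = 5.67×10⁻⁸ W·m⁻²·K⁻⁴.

T ≈ 162 K

At steady state, absorbed solar power + internal power = radiated power.
Absorbed: α·S·A_cross = 0.72·19.2·0.2220 = 3.069 W (cross-section A).
Total input = 3.069 + 3.41 = 6.479 W.
Radiated: εσ·A_surf·T⁴ with A_surf = A = 0.2220 m².
T⁴ = 6.479/(0.75·5.67×10⁻⁸·0.2220) = 6.863×10⁸ K⁴.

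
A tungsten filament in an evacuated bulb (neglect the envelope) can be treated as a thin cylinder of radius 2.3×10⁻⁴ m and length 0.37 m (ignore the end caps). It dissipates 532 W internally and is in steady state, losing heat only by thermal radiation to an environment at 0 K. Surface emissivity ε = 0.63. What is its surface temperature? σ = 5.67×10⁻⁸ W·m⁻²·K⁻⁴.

T ≈ 2300 K

Steady state: internal power = radiated power, P = εσA T⁴.
Radiating area A = 2πrL = 5.347×10⁻⁴ m².
T⁴ = P/(εσA) = 532/(0.63·5.67×10⁻⁸·5.347×10⁻⁴) = 2.785×10¹³ K⁴.
T = (2.785×10¹³)^(1/4).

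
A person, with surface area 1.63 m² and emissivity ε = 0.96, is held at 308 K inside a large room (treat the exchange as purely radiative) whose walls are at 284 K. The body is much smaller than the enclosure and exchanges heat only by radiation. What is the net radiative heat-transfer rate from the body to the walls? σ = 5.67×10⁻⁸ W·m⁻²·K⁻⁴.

For a small grey body in a large enclosure: P_net = εσA(T_body⁴ − T_wall⁴).
A = 1.63 m²; T_body⁴ − T_wall⁴ = 8.999×10⁹ − 6.505×10⁹ = 2.494×10⁹ K⁴.
|P_net| = 0.96·5.67×10⁻⁸·1.630·2.494×10⁹.

P_net ≈ 221 W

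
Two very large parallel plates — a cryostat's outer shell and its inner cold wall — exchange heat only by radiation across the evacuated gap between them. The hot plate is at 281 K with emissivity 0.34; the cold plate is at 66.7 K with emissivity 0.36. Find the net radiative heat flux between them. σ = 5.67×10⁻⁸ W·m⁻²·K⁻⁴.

q ≈ 74.7 W/m²

For two infinite grey parallel plates, q = σ(T₁⁴ − T₂⁴)/(1/ε₁ + 1/ε₂ − 1).
T₁⁴ − T₂⁴ = 6.235×10⁹ − 1.979×10⁷ = 6.215×10⁹ K⁴.
1/ε₁ + 1/ε₂ − 1 = 2.941 + 2.778 − 1 = 4.719.
q = 5.67×10⁻⁸ × 6.215×10⁹ / 4.719.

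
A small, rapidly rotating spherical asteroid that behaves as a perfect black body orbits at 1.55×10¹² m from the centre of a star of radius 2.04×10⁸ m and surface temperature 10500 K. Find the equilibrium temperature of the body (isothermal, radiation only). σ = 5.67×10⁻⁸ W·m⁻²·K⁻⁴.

The star's surface emits σT_*⁴; at distance d the flux is S = σT_*⁴(R_*/d)².
S = 5.67×10⁻⁸·(10500)⁴·(2.04×10⁸/1.55×10¹²)² = 11.94 W/m².
For an isothermal sphere T⁴ = (1−a)S/(4σ) = 5.264×10⁷ K⁴.

T ≈ 85.2 K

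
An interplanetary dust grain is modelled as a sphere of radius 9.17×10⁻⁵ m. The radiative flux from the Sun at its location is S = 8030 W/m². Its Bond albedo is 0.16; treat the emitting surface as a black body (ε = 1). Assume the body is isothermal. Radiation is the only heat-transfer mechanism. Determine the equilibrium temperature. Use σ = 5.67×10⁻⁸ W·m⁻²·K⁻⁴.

At equilibrium, absorbed power = emitted power.
Absorbing cross-section = πr² = 2.642×10⁻⁸ m²; emitting surface = 4πr² = 1.057×10⁻⁷ m² (ratio 4).
(1−a)S·A_cross = εσ·A_surf·T⁴  ⇒  T⁴ = (1−a)S/(4σ).
T⁴ = 0.840·8030/(4·5.67×10⁻⁸) = 2.974×10¹⁰ K⁴.
T = (2.974×10¹⁰)^(1/4).

T ≈ 415 K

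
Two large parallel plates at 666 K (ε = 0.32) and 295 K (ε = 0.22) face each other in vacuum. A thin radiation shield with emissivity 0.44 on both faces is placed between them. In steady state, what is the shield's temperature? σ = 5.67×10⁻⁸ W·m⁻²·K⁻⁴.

T_s ≈ 583 K

In steady state the net flux on the hot side equals that on the cold side.
σ(T₁⁴−T_s⁴)/D₁ = σ(T_s⁴−T₂⁴)/D₂, with D₁ = 1/ε₁+1/ε_s−1 = 4.398, D₂ = 1/ε_s+1/ε₂−1 = 5.818.
Solve for T_s⁴: T_s⁴ = (D₂·T₁⁴ + D₁·T₂⁴)/(D₁+D₂) = 1.153×10¹¹ K⁴.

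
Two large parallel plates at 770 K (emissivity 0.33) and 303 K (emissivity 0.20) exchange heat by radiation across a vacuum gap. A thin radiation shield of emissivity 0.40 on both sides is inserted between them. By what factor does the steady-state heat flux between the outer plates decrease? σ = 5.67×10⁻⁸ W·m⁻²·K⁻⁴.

factor ≈ 1.57

Without shield: q₀ = σΔ(T⁴)/(1/ε₁+1/ε₂−1) with denominator 7.030.
With shield the two gaps are in series; the resistances add: (1/ε₁+1/ε_s−1)+(1/ε_s+1/ε₂−1) = 4.530+6.500 = 11.03.
Heat-flux ratio q₀/q = 11.03/7.030.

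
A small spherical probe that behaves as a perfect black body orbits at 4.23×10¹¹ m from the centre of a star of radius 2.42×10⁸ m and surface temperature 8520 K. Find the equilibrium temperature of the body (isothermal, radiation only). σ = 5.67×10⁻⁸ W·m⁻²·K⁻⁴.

The star's surface emits σT_*⁴; at distance d the flux is S = σT_*⁴(R_*/d)².
S = 5.67×10⁻⁸·(8520)⁴·(2.42×10⁸/4.23×10¹¹)² = 97.79 W/m².
For an isothermal sphere T⁴ = (1−a)S/(4σ) = 4.312×10⁸ K⁴.

T ≈ 144 K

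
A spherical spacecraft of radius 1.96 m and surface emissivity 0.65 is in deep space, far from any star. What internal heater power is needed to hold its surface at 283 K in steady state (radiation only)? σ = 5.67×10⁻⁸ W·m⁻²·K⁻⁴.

P = εσ·4πr²·T⁴.
4πr² = 48.27 m²; T⁴ = 6.414×10⁹ K⁴.
P = 0.65·5.67×10⁻⁸·48.27·6.414×10⁹.

P ≈ 11400 W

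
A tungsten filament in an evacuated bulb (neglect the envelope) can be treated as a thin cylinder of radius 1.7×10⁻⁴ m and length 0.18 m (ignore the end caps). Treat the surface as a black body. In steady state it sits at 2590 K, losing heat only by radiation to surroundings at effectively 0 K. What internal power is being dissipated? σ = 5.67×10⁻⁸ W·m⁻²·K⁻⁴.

Steady state: P = εσA T⁴.
A = 2πrL = 1.923×10⁻⁴ m²; T⁴ = (2590)⁴ = 4.500×10¹³ K⁴.
P = 1.0 × 5.67×10⁻⁸ × 1.923×10⁻⁴ × 4.500×10¹³.

P ≈ 491 W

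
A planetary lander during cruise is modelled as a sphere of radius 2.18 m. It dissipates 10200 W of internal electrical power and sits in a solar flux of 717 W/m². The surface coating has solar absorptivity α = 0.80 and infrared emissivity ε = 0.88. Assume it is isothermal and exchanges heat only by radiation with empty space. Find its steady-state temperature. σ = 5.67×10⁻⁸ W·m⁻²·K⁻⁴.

At steady state, absorbed solar power + internal power = radiated power.
Absorbed: α·S·A_cross = 0.80·717·14.93 = 8564 W (cross-section πr²).
Total input = 8564 + 10200 = 18760 W.
Radiated: εσ·A_surf·T⁴ with A_surf = 4πr² = 59.72 m².
T⁴ = 18760/(0.88·5.67×10⁻⁸·59.72) = 6.297×10⁹ K⁴.

T ≈ 282 K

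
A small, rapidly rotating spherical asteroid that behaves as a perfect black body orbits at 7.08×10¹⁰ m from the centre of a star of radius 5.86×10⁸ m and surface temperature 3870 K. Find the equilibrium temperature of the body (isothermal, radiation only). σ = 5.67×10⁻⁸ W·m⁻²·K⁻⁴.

T ≈ 249 K

The star's surface emits σT_*⁴; at distance d the flux is S = σT_*⁴(R_*/d)².
S = 5.67×10⁻⁸·(3870)⁴·(5.86×10⁸/7.08×10¹⁰)² = 871.3 W/m².
For an isothermal sphere T⁴ = (1−a)S/(4σ) = 3.842×10⁹ K⁴.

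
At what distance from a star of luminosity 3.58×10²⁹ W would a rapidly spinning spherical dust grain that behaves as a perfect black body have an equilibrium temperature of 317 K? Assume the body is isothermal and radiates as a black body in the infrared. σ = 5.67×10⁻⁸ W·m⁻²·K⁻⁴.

For an isothermal black-emitting sphere, (1−a)S·πr² = σ·4πr²·T⁴ ⇒ S = 4σT⁴/(1−a).
S = 4·5.67×10⁻⁸·(317)⁴/1.00 = 2290 W/m².
Flux falls as S = L/(4πd²), so d = √(L/(4πS)) = √(3.58×10²⁹/(4π·2290)).

d ≈ 3.53×10¹² m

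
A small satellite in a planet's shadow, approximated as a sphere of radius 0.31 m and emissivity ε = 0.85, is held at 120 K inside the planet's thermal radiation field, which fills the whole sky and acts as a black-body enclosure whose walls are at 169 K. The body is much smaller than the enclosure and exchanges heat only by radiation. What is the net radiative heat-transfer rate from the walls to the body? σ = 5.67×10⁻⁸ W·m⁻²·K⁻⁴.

For a small grey body in a large enclosure: P_net = εσA(T_body⁴ − T_wall⁴).
A = 4πr² = 1.208 m²; T_body⁴ − T_wall⁴ = 2.074×10⁸ − 8.157×10⁸ = -6.084×10⁸ K⁴.
|P_net| = 0.85·5.67×10⁻⁸·1.208·6.084×10⁸.

P_net ≈ 35.4 W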